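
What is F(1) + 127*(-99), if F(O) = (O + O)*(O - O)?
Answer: -12573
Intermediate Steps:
F(O) = 0 (F(O) = (2*O)*0 = 0)
F(1) + 127*(-99) = 0 + 127*(-99) = 0 - 12573 = -12573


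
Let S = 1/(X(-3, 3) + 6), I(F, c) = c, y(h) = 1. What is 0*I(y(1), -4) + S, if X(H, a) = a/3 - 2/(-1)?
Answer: 1/9 ≈ 0.11111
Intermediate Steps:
X(H, a) = 2 + a/3 (X(H, a) = a*(1/3) - 2*(-1) = a/3 + 2 = 2 + a/3)
S = 1/9 (S = 1/((2 + (1/3)*3) + 6) = 1/((2 + 1) + 6) = 1/(3 + 6) = 1/9 ≈ 0.11111)
0*I(y(1), -4) + S = 0*(-4) + 1/9 = 0 + 1/9 = 1/9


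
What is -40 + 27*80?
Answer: 2120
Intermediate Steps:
-40 + 27*80 = -40 + 2160 = 2120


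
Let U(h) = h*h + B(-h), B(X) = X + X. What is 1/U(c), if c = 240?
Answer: 1/57120 ≈ 1.7507e-5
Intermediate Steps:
B(X) = 2*X
U(h) = h**2 - 2*h (U(h) = h*h + 2*(-h) = h**2 - 2*h)
1/U(c) = 1/(240*(-2 + 240)) = 1/(240*238) = 1/57120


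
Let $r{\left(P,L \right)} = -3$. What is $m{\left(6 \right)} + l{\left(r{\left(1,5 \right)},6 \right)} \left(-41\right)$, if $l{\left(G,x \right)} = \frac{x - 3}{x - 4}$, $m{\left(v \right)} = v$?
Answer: $- \frac{111}{2} \approx -55.5$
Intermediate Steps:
$l{\left(G,x \right)} = \frac{-3 + x}{-4 + x}$
$m{\left(6 \right)} + l{\left(r{\left(1,5 \right)},6 \right)} \left(-41\right) = 6 + \frac{-3 + 6}{-4 + 6} \left(-41\right) = 6 + \frac{1}{2} \cdot 3 \left(-41\right) = 6 + \frac{3}{2} \left(-41\right) = 6 - \frac{123}{2} = - \frac{111}{2}$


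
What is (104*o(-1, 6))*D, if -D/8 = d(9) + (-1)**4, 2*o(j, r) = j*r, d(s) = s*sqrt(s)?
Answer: 69888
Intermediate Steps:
d(s) = s**(3/2)
o(j, r) = j*r/2 (o(j, r) = (j*r)/2 = j*r/2)
D = -224 (D = -8*(9**(3/2) + (-1)**4) = -8*(27 + 1) = -8*28 = -224)
(104*o(-1, 6))*D = (104*((1/2)*(-1)*6))*(-224) = (104*(-3))*(-224) = -312*(-224) = 69888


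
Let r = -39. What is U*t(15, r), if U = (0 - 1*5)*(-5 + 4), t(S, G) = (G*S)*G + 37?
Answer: 114260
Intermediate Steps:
t(S, G) = 37 + S*G² (t(S, G) = S*G² + 37 = 37 + S*G²)
U = 5 (U = (0 - 5)*(-1) = -5*(-1) = 5)
U*t(15, r) = 5*(37 + 15*(-39)²) = 5*(37 + 15*1521) = 5*(37 + 22815) = 5*22852 = 114260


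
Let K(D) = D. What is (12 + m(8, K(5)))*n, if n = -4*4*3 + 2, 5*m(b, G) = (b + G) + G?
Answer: -3588/5 ≈ -717.60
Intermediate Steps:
m(b, G) = b/5 + 2*G/5 (m(b, G) = ((b + G) + G)/5 = ((G + b) + G)/5 = (b + 2*G)/5 = b/5 + 2*G/5)
n = -46 (n = -16*3 + 2 = -48 + 2 = -46)
(12 + m(8, K(5)))*n = (12 + ((⅕)*8 + (⅖)*5))*(-46) = (12 + (8/5 + 2))*(-46) = (12 + 18/5)*(-46) = (78/5)*(-46) = -3588/5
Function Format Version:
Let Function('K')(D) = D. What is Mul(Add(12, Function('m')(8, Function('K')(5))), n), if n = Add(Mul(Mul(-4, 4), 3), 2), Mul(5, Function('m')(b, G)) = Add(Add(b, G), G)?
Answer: Rational(-3588, 5) ≈ -717.60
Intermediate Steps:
Function('m')(b, G) = Add(Mul(Rational(1, 5), b), Mul(Rational(2, 5), G)) (Function('m')(b, G) = Mul(Rational(1, 5), Add(Add(b, G), G)) = Mul(Rational(1, 5), Add(Add(G, b), G)) = Mul(Rational(1, 5), Add(b, Mul(2, G))) = Add(Mul(Rational(1, 5), b), Mul(Rational(2, 5), G)))
n = -46 (n = Add(Mul(-16, 3), 2) = Add(-48, 2) = -46)
Mul(Add(12, Function('m')(8, Function('K')(5))), n) = Mul(Add(12, Add(Mul(Rational(1, 5), 8), Mul(Rational(2, 5), 5))), -46) = Mul(Add(12, Add(Rational(8, 5), 2)), -46) = Mul(Add(12, Rational(18, 5)), -46) = Mul(Rational(78, 5), -46) = Rational(-3588, 5)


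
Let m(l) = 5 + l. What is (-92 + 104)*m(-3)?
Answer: 24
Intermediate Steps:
(-92 + 104)*m(-3) = (-92 + 104)*(5 - 3) = 12*2 = 24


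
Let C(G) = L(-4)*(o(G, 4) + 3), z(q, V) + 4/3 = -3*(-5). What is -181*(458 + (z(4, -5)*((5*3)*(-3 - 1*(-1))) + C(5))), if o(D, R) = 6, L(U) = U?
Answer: -2172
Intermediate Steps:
z(q, V) = 41/3 (z(q, V) = -4/3 - 3*(-5) = -4/3 + 15 = 41/3)
C(G) = -36 (C(G) = -4*(6 + 3) = -4*9 = -36)
-181*(458 + (z(4, -5)*((5*3)*(-3 - 1*(-1))) + C(5))) = -181*(458 + (41*((5*3)*(-3 - 1*(-1)))/3 - 36)) = -181*(458 + (41*(15*(-3 + 1))/3 - 36)) = -181*(458 + (41*(15*(-2))/3 - 36)) = -181*(458 + ((41/3)*(-30) - 36)) = -181*(458 + (-410 - 36)) = -181*(458 - 446) = -181*12 = -2172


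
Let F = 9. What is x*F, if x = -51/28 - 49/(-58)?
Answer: -7137/812 ≈ -8.7894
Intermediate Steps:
x = -793/812 (x = -51*1/28 - 49*(-1/58) = -51/28 + 49/58 = -793/812 ≈ -0.97660)
x*F = -793/812*9 = -7137/812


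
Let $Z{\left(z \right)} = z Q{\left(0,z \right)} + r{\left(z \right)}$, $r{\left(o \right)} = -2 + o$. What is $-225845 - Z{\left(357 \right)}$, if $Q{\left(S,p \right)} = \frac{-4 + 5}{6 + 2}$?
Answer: $- \frac{1809957}{8} \approx -2.2624 \cdot 10^{5}$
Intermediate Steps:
$Q{\left(S,p \right)} = \frac{1}{8}$ ($Q{\left(S,p \right)} = 1 \cdot \frac{1}{8} = \frac{1}{8}$)
$Z{\left(z \right)} = -2 + \frac{9 z}{8}$ ($Z{\left(z \right)} = z \frac{1}{8} + \left(-2 + z\right) = \frac{z}{8} + \left(-2 + z\right) = -2 + \frac{9 z}{8}$)
$-225845 - Z{\left(357 \right)} = -225845 - \left(-2 + \frac{9}{8} \cdot 357\right) = -225845 - \left(-2 + \frac{3213}{8}\right) = -225845 - \frac{3197}{8} = - \frac{1809957}{8}$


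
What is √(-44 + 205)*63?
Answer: 63*√161 ≈ 799.38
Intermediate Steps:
√(-44 + 205)*63 = √161*63 = 63*√161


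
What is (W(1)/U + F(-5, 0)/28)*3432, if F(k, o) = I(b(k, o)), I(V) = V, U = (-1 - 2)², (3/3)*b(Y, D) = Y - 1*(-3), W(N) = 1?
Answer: 2860/21 ≈ 136.19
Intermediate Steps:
b(Y, D) = 3 + Y (b(Y, D) = Y - 1*(-3) = Y + 3 = 3 + Y)
U = 9 (U = (-3)² = 9)
F(k, o) = 3 + k
(W(1)/U + F(-5, 0)/28)*3432 = (1/9 + (3 - 5)/28)*3432 = (1*(⅑) - 2*1/28)*3432 = (⅑ - 1/14)*3432 = (5/126)*3432 = 2860/21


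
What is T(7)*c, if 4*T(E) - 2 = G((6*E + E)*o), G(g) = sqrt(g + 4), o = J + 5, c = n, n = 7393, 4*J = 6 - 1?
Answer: 7393/2 + 7393*sqrt(1241)/8 ≈ 36251.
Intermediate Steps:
J = 5/4 (J = (6 - 1)/4 = (1/4)*5 = 5/4 ≈ 1.2500)
c = 7393
o = 25/4 (o = 5/4 + 5 = 25/4 ≈ 6.2500)
G(g) = sqrt(4 + g)
T(E) = 1/2 + sqrt(4 + 175*E/4)/4 (T(E) = 1/2 + sqrt(4 + (6*E + E)*(25/4))/4 = 1/2 + sqrt(4 + (7*E)*(25/4))/4 = 1/2 + sqrt(4 + 175*E/4)/4)
T(7)*c = (1/2 + sqrt(16 + 175*7)/8)*7393 = (1/2 + sqrt(16 + 1225)/8)*7393 = (1/2 + sqrt(1241)/8)*7393 = 7393/2 + 7393*sqrt(1241)/8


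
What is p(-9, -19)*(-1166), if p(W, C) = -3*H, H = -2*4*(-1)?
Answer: 27984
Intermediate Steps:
H = 8 (H = -8*(-1) = 8)
p(W, C) = -24 (p(W, C) = -3*8 = -24)
p(-9, -19)*(-1166) = -24*(-1166) = 27984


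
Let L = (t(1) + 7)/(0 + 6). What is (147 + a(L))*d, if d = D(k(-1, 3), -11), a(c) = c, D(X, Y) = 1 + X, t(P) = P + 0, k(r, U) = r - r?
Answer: 445/3 ≈ 148.33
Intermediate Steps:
k(r, U) = 0
t(P) = P
L = 4/3 (L = (1 + 7)/(0 + 6) = 8/6 = 8*(1/6) = 4/3 ≈ 1.3333)
d = 1 (d = 1 + 0 = 1)
(147 + a(L))*d = (147 + 4/3)*1 = (445/3)*1 = 445/3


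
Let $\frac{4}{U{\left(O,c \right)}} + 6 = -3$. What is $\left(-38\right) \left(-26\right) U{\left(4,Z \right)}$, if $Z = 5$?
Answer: $- \frac{3952}{9} \approx -439.11$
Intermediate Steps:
$U{\left(O,c \right)} = - \frac{4}{9}$ ($U{\left(O,c \right)} = \frac{4}{-6 - 3} = \frac{4}{-9} = 4 \left(- \frac{1}{9}\right) = - \frac{4}{9}$)
$\left(-38\right) \left(-26\right) U{\left(4,Z \right)} = \left(-38\right) \left(-26\right) \left(- \frac{4}{9}\right) = 988 \left(- \frac{4}{9}\right) = - \frac{3952}{9}$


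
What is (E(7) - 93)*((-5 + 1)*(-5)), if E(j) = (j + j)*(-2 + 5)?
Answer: -1020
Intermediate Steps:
E(j) = 6*j (E(j) = (2*j)*3 = 6*j)
(E(7) - 93)*((-5 + 1)*(-5)) = (6*7 - 93)*((-5 + 1)*(-5)) = (42 - 93)*(-4*(-5)) = -51*20 = -1020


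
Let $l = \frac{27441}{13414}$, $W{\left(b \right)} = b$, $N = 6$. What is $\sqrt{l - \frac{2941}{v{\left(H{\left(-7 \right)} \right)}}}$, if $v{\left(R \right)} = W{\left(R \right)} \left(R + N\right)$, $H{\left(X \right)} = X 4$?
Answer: $\frac{i \sqrt{11644107785002}}{2065756} \approx 1.6519 i$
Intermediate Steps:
$H{\left(X \right)} = 4 X$
$v{\left(R \right)} = R \left(6 + R\right)$ ($v{\left(R \right)} = R \left(R + 6\right) = R \left(6 + R\right)$)
$l = \frac{27441}{13414}$ ($l = 27441 \cdot \frac{1}{13414} = \frac{27441}{13414} \approx 2.0457$)
$\sqrt{l - \frac{2941}{v{\left(H{\left(-7 \right)} \right)}}} = \sqrt{\frac{27441}{13414} - \frac{2941}{4 \left(-7\right) \left(6 + 4 \left(-7\right)\right)}} = \sqrt{\frac{27441}{13414} - \frac{2941}{\left(-28\right) \left(6 - 28\right)}} = \sqrt{\frac{27441}{13414} - \frac{2941}{\left(-28\right) \left(-22\right)}} = \sqrt{\frac{27441}{13414} - \frac{2941}{616}} = \sqrt{- \frac{11273459}{4131512}} = \frac{i \sqrt{11644107785002}}{2065756}$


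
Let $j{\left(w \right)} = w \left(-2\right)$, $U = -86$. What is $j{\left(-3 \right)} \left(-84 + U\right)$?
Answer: $-1020$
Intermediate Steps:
$j{\left(w \right)} = - 2 w$
$j{\left(-3 \right)} \left(-84 + U\right) = \left(-2\right) \left(-3\right) \left(-84 - 86\right) = 6 \left(-170\right) = -1020$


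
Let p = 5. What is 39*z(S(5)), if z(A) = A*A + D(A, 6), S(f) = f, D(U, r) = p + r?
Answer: 1404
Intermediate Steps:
D(U, r) = 5 + r
z(A) = 11 + A² (z(A) = A*A + (5 + 6) = A² + 11 = 11 + A²)
39*z(S(5)) = 39*(11 + 5²) = 39*(11 + 25) = 39*36 = 1404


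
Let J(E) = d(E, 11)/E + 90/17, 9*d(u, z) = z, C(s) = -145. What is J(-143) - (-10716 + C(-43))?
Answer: 21613042/1989 ≈ 10866.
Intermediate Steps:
d(u, z) = z/9
J(E) = 90/17 + 11/(9*E) (J(E) = ((⅑)*11)/E + 90/17 = 11/(9*E) + 90*(1/17) = 11/(9*E) + 90/17 = 90/17 + 11/(9*E))
J(-143) - (-10716 + C(-43)) = (1/153)*(187 + 810*(-143))/(-143) - (-10716 - 145) = (1/153)*(-1/143)*(187 - 115830) - 1*(-10861) = (1/153)*(-1/143)*(-115643) + 10861 = 10513/1989 + 10861 = 21613042/1989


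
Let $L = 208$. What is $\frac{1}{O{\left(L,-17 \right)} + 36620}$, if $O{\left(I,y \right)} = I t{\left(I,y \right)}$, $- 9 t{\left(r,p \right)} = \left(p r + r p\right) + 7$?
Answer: $\frac{1}{199900} \approx 5.0025 \cdot 10^{-6}$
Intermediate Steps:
$t{\left(r,p \right)} = - \frac{7}{9} - \frac{2 p r}{9}$ ($t{\left(r,p \right)} = - \frac{\left(p r + r p\right) + 7}{9} = - \frac{\left(p r + p r\right) + 7}{9} = - \frac{2 p r + 7}{9} = - \frac{7 + 2 p r}{9} = - \frac{7}{9} - \frac{2 p r}{9}$)
$O{\left(I,y \right)} = I \left(- \frac{7}{9} - \frac{2 I y}{9}\right)$ ($O{\left(I,y \right)} = I \left(- \frac{7}{9} - \frac{2 y I}{9}\right) = I \left(- \frac{7}{9} - \frac{2 I y}{9}\right)$)
$\frac{1}{O{\left(L,-17 \right)} + 36620} = \frac{1}{\left(- \frac{1}{9}\right) 208 \left(7 + 2 \cdot 208 \left(-17\right)\right) + 36620} = \frac{1}{\left(- \frac{1}{9}\right) 208 \left(7 - 7072\right) + 36620} = \frac{1}{\left(- \frac{1}{9}\right) 208 \left(-7065\right) + 36620} = \frac{1}{163280 + 36620} = \frac{1}{199900}$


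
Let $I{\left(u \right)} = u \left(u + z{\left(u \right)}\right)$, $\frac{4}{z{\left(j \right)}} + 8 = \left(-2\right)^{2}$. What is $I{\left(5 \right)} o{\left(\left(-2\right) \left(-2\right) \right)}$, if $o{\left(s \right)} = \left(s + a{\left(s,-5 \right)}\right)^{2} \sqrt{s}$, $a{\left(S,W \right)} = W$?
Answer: $40$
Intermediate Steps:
$z{\left(j \right)} = -1$ ($z{\left(j \right)} = \frac{4}{-8 + \left(-2\right)^{2}} = \frac{4}{-8 + 4} = \frac{4}{-4} = 4 \left(- \frac{1}{4}\right) = -1$)
$I{\left(u \right)} = u \left(-1 + u\right)$ ($I{\left(u \right)} = u \left(u - 1\right) = u \left(-1 + u\right)$)
$o{\left(s \right)} = \sqrt{s} \left(-5 + s\right)^{2}$ ($o{\left(s \right)} = \left(s - 5\right)^{2} \sqrt{s} = \left(-5 + s\right)^{2} \sqrt{s} = \sqrt{s} \left(-5 + s\right)^{2}$)
$I{\left(5 \right)} o{\left(\left(-2\right) \left(-2\right) \right)} = 5 \left(-1 + 5\right) \sqrt{\left(-2\right) \left(-2\right)} \left(-5 - -4\right)^{2} = 5 \cdot 4 \sqrt{4} \left(-5 + 4\right)^{2} = 20 \cdot 2 \left(-1\right)^{2} = 20 \cdot 2 \cdot 1 = 20 \cdot 2 = 40$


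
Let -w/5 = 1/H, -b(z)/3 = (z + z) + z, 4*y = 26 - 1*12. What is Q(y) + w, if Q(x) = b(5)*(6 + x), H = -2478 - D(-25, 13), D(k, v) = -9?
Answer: -2110985/4938 ≈ -427.50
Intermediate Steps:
y = 7/2 (y = (26 - 1*12)/4 = (26 - 12)/4 = (1/4)*14 = 7/2 ≈ 3.5000)
b(z) = -9*z (b(z) = -3*((z + z) + z) = -3*(2*z + z) = -9*z)
H = -2469 (H = -2478 - 1*(-9) = -2478 + 9 = -2469)
w = 5/2469 (w = -5/(-2469) = -5*(-1/2469) = 5/2469 ≈ 0.0020251)
Q(x) = -270 - 45*x (Q(x) = (-9*5)*(6 + x) = -45*(6 + x) = -270 - 45*x)
Q(y) + w = (-270 - 45*7/2) + 5/2469 = (-270 - 315/2) + 5/2469 = -855/2 + 5/2469 = -2110985/4938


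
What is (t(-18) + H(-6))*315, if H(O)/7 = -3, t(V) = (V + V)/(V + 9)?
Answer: -5355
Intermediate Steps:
t(V) = 2*V/(9 + V) (t(V) = (2*V)/(9 + V) = 2*V/(9 + V))
H(O) = -21 (H(O) = 7*(-3) = -21)
(t(-18) + H(-6))*315 = (2*(-18)/(9 - 18) - 21)*315 = (2*(-18)/(-9) - 21)*315 = (2*(-18)*(-1/9) - 21)*315 = (4 - 21)*315 = -17*315 = -5355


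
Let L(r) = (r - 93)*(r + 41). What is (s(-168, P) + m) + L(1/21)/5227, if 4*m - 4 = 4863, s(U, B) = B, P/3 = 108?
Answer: 14199643945/9220428 ≈ 1540.0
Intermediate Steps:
P = 324 (P = 3*108 = 324)
m = 4867/4 (m = 1 + (¼)*4863 = 1 + 4863/4 = 4867/4 ≈ 1216.8)
L(r) = (-93 + r)*(41 + r)
(s(-168, P) + m) + L(1/21)/5227 = (324 + 4867/4) + (-3813 + (1/21)² - 52/21)/5227 = 6163/4 + (-3813 + (1/21)² - 52*1/21)*(1/5227) = 6163/4 + (-3813 + 1/441 - 52/21)*(1/5227) = 6163/4 - 1682624/441*1/5227 = 6163/4 - 1682624/2305107 = 14199643945/9220428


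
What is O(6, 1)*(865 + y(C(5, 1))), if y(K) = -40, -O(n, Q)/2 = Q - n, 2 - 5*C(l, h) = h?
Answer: 8250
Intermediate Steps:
C(l, h) = 2/5 - h/5
O(n, Q) = -2*Q + 2*n (O(n, Q) = -2*(Q - n) = -2*Q + 2*n)
O(6, 1)*(865 + y(C(5, 1))) = (-2*1 + 2*6)*(865 - 40) = (-2 + 12)*825 = 10*825 = 8250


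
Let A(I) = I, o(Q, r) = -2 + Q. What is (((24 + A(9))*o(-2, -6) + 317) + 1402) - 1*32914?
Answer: -31327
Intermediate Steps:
(((24 + A(9))*o(-2, -6) + 317) + 1402) - 1*32914 = (((24 + 9)*(-2 - 2) + 317) + 1402) - 1*32914 = ((33*(-4) + 317) + 1402) - 32914 = ((-132 + 317) + 1402) - 32914 = (185 + 1402) - 32914 = 1587 - 32914 = -31327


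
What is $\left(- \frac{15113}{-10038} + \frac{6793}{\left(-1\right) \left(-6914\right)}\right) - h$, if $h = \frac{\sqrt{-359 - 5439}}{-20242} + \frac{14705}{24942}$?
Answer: $\frac{13041281031}{6869218022} + \frac{i \sqrt{5798}}{20242} \approx 1.8985 + 0.0037617 i$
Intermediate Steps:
$h = \frac{14705}{24942} - \frac{i \sqrt{5798}}{20242}$ ($h = \sqrt{-5798} \left(- \frac{1}{20242}\right) + 14705 \cdot \frac{1}{24942} = i \sqrt{5798} \left(- \frac{1}{20242}\right) + \frac{14705}{24942} = - \frac{i \sqrt{5798}}{20242} + \frac{14705}{24942} = \frac{14705}{24942} - \frac{i \sqrt{5798}}{20242} \approx 0.58957 - 0.0037617 i$)
$\left(- \frac{15113}{-10038} + \frac{6793}{\left(-1\right) \left(-6914\right)}\right) - h = \left(- \frac{15113}{-10038} + \frac{6793}{\left(-1\right) \left(-6914\right)}\right) - \left(\frac{14705}{24942} - \frac{i \sqrt{5798}}{20242}\right) = \left(\left(-15113\right) \left(- \frac{1}{10038}\right) + \frac{6793}{6914}\right) - \left(\frac{14705}{24942} - \frac{i \sqrt{5798}}{20242}\right) = \left(\frac{2159}{1434} + 6793 \cdot \frac{1}{6914}\right) - \left(\frac{14705}{24942} - \frac{i \sqrt{5798}}{20242}\right) = \left(\frac{2159}{1434} + \frac{6793}{6914}\right) - \left(\frac{14705}{24942} - \frac{i \sqrt{5798}}{20242}\right) = \frac{6167122}{2478669} - \left(\frac{14705}{24942} - \frac{i \sqrt{5798}}{20242}\right) = \frac{13041281031}{6869218022} + \frac{i \sqrt{5798}}{20242}$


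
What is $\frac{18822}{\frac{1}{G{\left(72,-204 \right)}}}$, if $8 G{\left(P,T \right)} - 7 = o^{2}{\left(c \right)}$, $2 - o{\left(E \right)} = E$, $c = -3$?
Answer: $75288$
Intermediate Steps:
$o{\left(E \right)} = 2 - E$
$G{\left(P,T \right)} = 4$ ($G{\left(P,T \right)} = \frac{7}{8} + \frac{\left(2 - -3\right)^{2}}{8} = \frac{7}{8} + \frac{\left(2 + 3\right)^{2}}{8} = \frac{7}{8} + \frac{5^{2}}{8} = \frac{7}{8} + \frac{1}{8} \cdot 25 = \frac{7}{8} + \frac{25}{8} = 4$)
$\frac{18822}{\frac{1}{G{\left(72,-204 \right)}}} = \frac{18822}{\frac{1}{4}} = 18822 \frac{1}{\frac{1}{4}} = 18822 \cdot 4 = 75288$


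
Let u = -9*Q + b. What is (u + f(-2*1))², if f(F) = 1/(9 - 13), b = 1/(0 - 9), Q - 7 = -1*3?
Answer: 1713481/1296 ≈ 1322.1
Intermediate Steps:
Q = 4 (Q = 7 - 1*3 = 7 - 3 = 4)
b = -⅑ (b = 1/(-9) = -⅑ ≈ -0.11111)
f(F) = -¼ (f(F) = 1/(-4) = -¼)
u = -325/9 (u = -9*4 - ⅑ = -36 - ⅑ = -325/9 ≈ -36.111)
(u + f(-2*1))² = (-325/9 - ¼)² = (-1309/36)² = 1713481/1296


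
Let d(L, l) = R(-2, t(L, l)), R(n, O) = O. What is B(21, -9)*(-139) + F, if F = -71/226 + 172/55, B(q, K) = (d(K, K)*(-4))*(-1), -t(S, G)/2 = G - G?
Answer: 34967/12430 ≈ 2.8131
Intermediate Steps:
t(S, G) = 0 (t(S, G) = -2*(G - G) = -2*0 = 0)
d(L, l) = 0
B(q, K) = 0 (B(q, K) = (0*(-4))*(-1) = 0*(-1) = 0)
F = 34967/12430 (F = -71*1/226 + 172*(1/55) = -71/226 + 172/55 = 34967/12430 ≈ 2.8131)
B(21, -9)*(-139) + F = 0*(-139) + 34967/12430 = 0 + 34967/12430 = 34967/12430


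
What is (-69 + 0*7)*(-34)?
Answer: 2346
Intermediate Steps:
(-69 + 0*7)*(-34) = (-69 + 0)*(-34) = -69*(-34) = 2346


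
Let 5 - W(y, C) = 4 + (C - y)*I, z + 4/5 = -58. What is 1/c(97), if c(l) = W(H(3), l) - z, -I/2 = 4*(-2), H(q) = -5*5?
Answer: -5/9461 ≈ -0.00052849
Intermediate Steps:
H(q) = -25
z = -294/5 (z = -4/5 - 58 = -294/5 ≈ -58.800)
I = 16 (I = -8*(-2) = -2*(-8) = 16)
W(y, C) = 1 - 16*C + 16*y (W(y, C) = 5 - (4 + (C - y)*16) = 5 - (4 + (-16*y + 16*C)) = 5 - (4 - 16*y + 16*C) = 5 + (-4 - 16*C + 16*y) = 1 - 16*C + 16*y)
c(l) = -1701/5 - 16*l (c(l) = (1 - 16*l + 16*(-25)) - 1*(-294/5) = (1 - 16*l - 400) + 294/5 = (-399 - 16*l) + 294/5 = -1701/5 - 16*l)
1/c(97) = 1/(-1701/5 - 16*97) = 1/(-1701/5 - 1552) = 1/(-9461/5) = -5/9461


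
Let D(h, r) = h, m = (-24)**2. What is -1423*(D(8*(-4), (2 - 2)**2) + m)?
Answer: -774112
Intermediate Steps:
m = 576
-1423*(D(8*(-4), (2 - 2)**2) + m) = -1423*(8*(-4) + 576) = -1423*(-32 + 576) = -1423*544 = -774112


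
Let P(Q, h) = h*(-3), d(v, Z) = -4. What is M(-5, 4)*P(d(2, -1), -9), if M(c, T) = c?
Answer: -135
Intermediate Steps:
P(Q, h) = -3*h
M(-5, 4)*P(d(2, -1), -9) = -(-15)*(-9) = -5*27 = -135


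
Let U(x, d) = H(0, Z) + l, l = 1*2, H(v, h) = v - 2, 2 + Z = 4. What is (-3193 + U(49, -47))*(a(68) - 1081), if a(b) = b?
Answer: 3234509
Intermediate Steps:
Z = 2 (Z = -2 + 4 = 2)
H(v, h) = -2 + v
l = 2
U(x, d) = 0 (U(x, d) = (-2 + 0) + 2 = -2 + 2 = 0)
(-3193 + U(49, -47))*(a(68) - 1081) = (-3193 + 0)*(68 - 1081) = -3193*(-1013) = 3234509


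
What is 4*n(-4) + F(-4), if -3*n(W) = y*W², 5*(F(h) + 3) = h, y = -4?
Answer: 1223/15 ≈ 81.533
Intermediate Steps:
F(h) = -3 + h/5
n(W) = 4*W²/3 (n(W) = -(-4)*W²/3 = 4*W²/3)
4*n(-4) + F(-4) = 4*((4/3)*(-4)²) + (-3 + (⅕)*(-4)) = 4*((4/3)*16) + (-3 - ⅘) = 4*(64/3) - 19/5 = 256/3 - 19/5 = 1223/15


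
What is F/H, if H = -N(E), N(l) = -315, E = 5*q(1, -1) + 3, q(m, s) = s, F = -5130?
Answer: -114/7 ≈ -16.286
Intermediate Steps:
E = -2 (E = 5*(-1) + 3 = -5 + 3 = -2)
H = 315 (H = -1*(-315) = 315)
F/H = -5130/315 = -5130*1/315 = -114/7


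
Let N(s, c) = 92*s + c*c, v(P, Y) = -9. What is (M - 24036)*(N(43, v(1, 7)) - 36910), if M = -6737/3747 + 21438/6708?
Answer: 3309800161239743/4189146 ≈ 7.9009e+8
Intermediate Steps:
N(s, c) = c² + 92*s (N(s, c) = 92*s + c² = c² + 92*s)
M = 5856065/4189146 (M = -6737*1/3747 + 21438*(1/6708) = -6737/3747 + 3573/1118 = 5856065/4189146 ≈ 1.3979)
(M - 24036)*(N(43, v(1, 7)) - 36910) = (5856065/4189146 - 24036)*(((-9)² + 92*43) - 36910) = -100684457191*((81 + 3956) - 36910)/4189146 = -100684457191*(4037 - 36910)/4189146 = -100684457191/4189146*(-32873) = 3309800161239743/4189146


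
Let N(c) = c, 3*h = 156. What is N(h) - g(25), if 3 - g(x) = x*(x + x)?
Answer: 1299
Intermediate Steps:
h = 52 (h = (⅓)*156 = 52)
g(x) = 3 - 2*x² (g(x) = 3 - x*(x + x) = 3 - x*2*x = 3 - 2*x²)
N(h) - g(25) = 52 - (3 - 2*25²) = 52 - (3 - 2*625) = 52 - (3 - 1250) = 52 - 1*(-1247) = 52 + 1247 = 1299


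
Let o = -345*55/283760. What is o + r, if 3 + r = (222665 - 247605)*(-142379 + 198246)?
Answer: -79073865935011/56752 ≈ -1.3933e+9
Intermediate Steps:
r = -1393322983 (r = -3 + (222665 - 247605)*(-142379 + 198246) = -3 - 24940*55867 = -3 - 1393322980 = -1393322983)
o = -3795/56752 (o = -18975*1/283760 = -3795/56752 ≈ -0.066870)
o + r = -3795/56752 - 1393322983 = -79073865935011/56752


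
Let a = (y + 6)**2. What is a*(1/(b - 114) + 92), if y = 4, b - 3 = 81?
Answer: 27590/3 ≈ 9196.7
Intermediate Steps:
b = 84 (b = 3 + 81 = 84)
a = 100 (a = (4 + 6)**2 = 10**2 = 100)
a*(1/(b - 114) + 92) = 100*(1/(84 - 114) + 92) = 100*(1/(-30) + 92) = 100*(-1/30 + 92) = 100*(2759/30) = 27590/3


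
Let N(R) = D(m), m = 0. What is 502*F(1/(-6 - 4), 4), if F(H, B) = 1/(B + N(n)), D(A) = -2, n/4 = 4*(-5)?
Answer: 251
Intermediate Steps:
n = -80 (n = 4*(4*(-5)) = 4*(-20) = -80)
N(R) = -2
F(H, B) = 1/(-2 + B) (F(H, B) = 1/(B - 2) = 1/(-2 + B))
502*F(1/(-6 - 4), 4) = 502/(-2 + 4) = 502/2 = 502*(1/2) = 251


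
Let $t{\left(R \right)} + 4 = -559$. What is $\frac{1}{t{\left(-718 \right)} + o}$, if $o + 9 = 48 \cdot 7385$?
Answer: $\frac{1}{353908} \approx 2.8256 \cdot 10^{-6}$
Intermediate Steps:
$o = 354471$ ($o = -9 + 48 \cdot 7385 = -9 + 354480 = 354471$)
$t{\left(R \right)} = -563$ ($t{\left(R \right)} = -4 - 559 = -563$)
$\frac{1}{t{\left(-718 \right)} + o} = \frac{1}{-563 + 354471} = \frac{1}{353908}$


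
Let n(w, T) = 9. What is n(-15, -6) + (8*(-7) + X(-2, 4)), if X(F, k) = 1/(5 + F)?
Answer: -140/3 ≈ -46.667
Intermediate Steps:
n(-15, -6) + (8*(-7) + X(-2, 4)) = 9 + (8*(-7) + 1/(5 - 2)) = 9 + (-56 + 1/3) = 9 - 167/3 = -140/3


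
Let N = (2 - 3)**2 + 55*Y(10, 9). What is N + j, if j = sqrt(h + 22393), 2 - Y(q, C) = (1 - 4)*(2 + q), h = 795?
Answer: 2091 + 2*sqrt(5797) ≈ 2243.3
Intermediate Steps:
Y(q, C) = 8 + 3*q (Y(q, C) = 2 - (1 - 4)*(2 + q) = 2 - (-3)*(2 + q) = 2 - (-6 - 3*q) = 2 + (6 + 3*q) = 8 + 3*q)
j = 2*sqrt(5797) (j = sqrt(795 + 22393) = sqrt(23188) = 2*sqrt(5797) ≈ 152.28)
N = 2091 (N = (2 - 3)**2 + 55*(8 + 3*10) = (-1)**2 + 55*(8 + 30) = 1 + 55*38 = 1 + 2090 = 2091)
N + j = 2091 + 2*sqrt(5797)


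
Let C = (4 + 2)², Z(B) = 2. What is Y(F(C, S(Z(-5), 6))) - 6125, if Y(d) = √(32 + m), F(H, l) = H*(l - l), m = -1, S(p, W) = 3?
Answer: -6125 + √31 ≈ -6119.4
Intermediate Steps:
C = 36 (C = 6² = 36)
F(H, l) = 0 (F(H, l) = H*0 = 0)
Y(d) = √31 (Y(d) = √(32 - 1) = √31)
Y(F(C, S(Z(-5), 6))) - 6125 = √31 - 6125 = -6125 + √31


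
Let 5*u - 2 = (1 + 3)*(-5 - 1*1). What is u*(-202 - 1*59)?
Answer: 5742/5 ≈ 1148.4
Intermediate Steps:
u = -22/5 (u = ⅖ + ((1 + 3)*(-5 - 1*1))/5 = ⅖ + (4*(-5 - 1))/5 = ⅖ + (4*(-6))/5 = ⅖ + (⅕)*(-24) = ⅖ - 24/5 = -22/5 ≈ -4.4000)
u*(-202 - 1*59) = -22*(-202 - 1*59)/5 = -22*(-202 - 59)/5 = -22/5*(-261) = 5742/5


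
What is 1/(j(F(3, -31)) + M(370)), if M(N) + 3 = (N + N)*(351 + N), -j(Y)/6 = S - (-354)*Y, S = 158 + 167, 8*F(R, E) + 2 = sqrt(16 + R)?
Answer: 2128472/1132592906437 + 1062*sqrt(19)/1132592906437 ≈ 1.8834e-6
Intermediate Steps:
F(R, E) = -1/4 + sqrt(16 + R)/8
S = 325
j(Y) = -1950 - 2124*Y (j(Y) = -6*(325 - (-354)*Y) = -6*(325 + 354*Y) = -1950 - 2124*Y)
M(N) = -3 + 2*N*(351 + N) (M(N) = -3 + (N + N)*(351 + N) = -3 + (2*N)*(351 + N) = -3 + 2*N*(351 + N))
1/(j(F(3, -31)) + M(370)) = 1/((-1950 - 2124*(-1/4 + sqrt(16 + 3)/8)) + (-3 + 2*370**2 + 702*370)) = 1/((-1950 - 2124*(-1/4 + sqrt(19)/8)) + (-3 + 2*136900 + 259740)) = 1/((-1950 + (531 - 531*sqrt(19)/2)) + (-3 + 273800 + 259740)) = 1/((-1419 - 531*sqrt(19)/2) + 533537) = 1/(532118 - 531*sqrt(19)/2)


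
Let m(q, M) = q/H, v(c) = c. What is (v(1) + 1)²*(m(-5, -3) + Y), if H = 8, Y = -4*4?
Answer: -133/2 ≈ -66.500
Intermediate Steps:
Y = -16
m(q, M) = q/8
(v(1) + 1)²*(m(-5, -3) + Y) = (1 + 1)²*((⅛)*(-5) - 16) = 2²*(-5/8 - 16) = 4*(-133/8) = -133/2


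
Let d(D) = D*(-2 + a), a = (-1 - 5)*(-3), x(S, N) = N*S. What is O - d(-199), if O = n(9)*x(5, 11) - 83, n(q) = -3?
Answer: 2936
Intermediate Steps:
a = 18 (a = -6*(-3) = 18)
O = -248 (O = -33*5 - 83 = -3*55 - 83 = -165 - 83 = -248)
d(D) = 16*D (d(D) = D*(-2 + 18) = D*16 = 16*D)
O - d(-199) = -248 - 16*(-199) = -248 - 1*(-3184) = -248 + 3184 = 2936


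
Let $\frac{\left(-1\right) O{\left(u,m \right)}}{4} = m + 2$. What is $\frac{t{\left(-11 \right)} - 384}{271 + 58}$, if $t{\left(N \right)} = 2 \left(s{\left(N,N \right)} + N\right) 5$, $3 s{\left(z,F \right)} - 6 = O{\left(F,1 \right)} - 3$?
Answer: $- \frac{524}{329} \approx -1.5927$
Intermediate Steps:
$O{\left(u,m \right)} = -8 - 4 m$ ($O{\left(u,m \right)} = - 4 \left(m + 2\right) = - 4 \left(2 + m\right) = -8 - 4 m$)
$s{\left(z,F \right)} = -3$ ($s{\left(z,F \right)} = 2 + \frac{\left(-8 - 4\right) - 3}{3} = 2 + \frac{-12 - 3}{3} = 2 + \frac{1}{3} \left(-15\right) = 2 - 5 = -3$)
$t{\left(N \right)} = -30 + 10 N$ ($t{\left(N \right)} = 2 \left(-3 + N\right) 5 = \left(-6 + 2 N\right) 5 = -30 + 10 N$)
$\frac{t{\left(-11 \right)} - 384}{271 + 58} = \frac{\left(-30 + 10 \left(-11\right)\right) - 384}{271 + 58} = \frac{\left(-30 - 110\right) - 384}{329} = \left(-140 - 384\right) \frac{1}{329} = \left(-524\right) \frac{1}{329} = - \frac{524}{329}$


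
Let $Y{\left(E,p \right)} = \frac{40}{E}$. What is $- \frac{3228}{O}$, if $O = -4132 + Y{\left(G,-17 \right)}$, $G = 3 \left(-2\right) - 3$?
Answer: $\frac{7263}{9307} \approx 0.78038$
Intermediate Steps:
$G = -9$ ($G = -6 - 3 = -9$)
$O = - \frac{37228}{9}$ ($O = -4132 + \frac{40}{-9} = -4132 + 40 \left(- \frac{1}{9}\right) = -4132 - \frac{40}{9} = - \frac{37228}{9} \approx -4136.4$)
$- \frac{3228}{O} = - \frac{3228}{- \frac{37228}{9}} = \left(-3228\right) \left(- \frac{9}{37228}\right) = \frac{7263}{9307}$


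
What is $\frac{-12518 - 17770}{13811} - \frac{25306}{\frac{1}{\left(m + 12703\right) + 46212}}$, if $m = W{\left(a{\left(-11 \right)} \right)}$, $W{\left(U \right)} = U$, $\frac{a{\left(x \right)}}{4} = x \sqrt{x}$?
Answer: $- \frac{20590861225178}{13811} + 1113464 i \sqrt{11} \approx -1.4909 \cdot 10^{9} + 3.6929 \cdot 10^{6} i$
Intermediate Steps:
$a{\left(x \right)} = 4 x^{\frac{3}{2}}$ ($a{\left(x \right)} = 4 x \sqrt{x} = 4 x^{\frac{3}{2}}$)
$m = - 44 i \sqrt{11}$ ($m = 4 \left(-11\right)^{\frac{3}{2}} = 4 \left(- 11 i \sqrt{11}\right) = - 44 i \sqrt{11} \approx - 145.93 i$)
$\frac{-12518 - 17770}{13811} - \frac{25306}{\frac{1}{\left(m + 12703\right) + 46212}} = \frac{-12518 - 17770}{13811} - \frac{25306}{\frac{1}{\left(- 44 i \sqrt{11} + 12703\right) + 46212}} = \left(-12518 - 17770\right) \frac{1}{13811} - \frac{25306}{\frac{1}{\left(12703 - 44 i \sqrt{11}\right) + 46212}} = \left(-30288\right) \frac{1}{13811} - \frac{25306}{\frac{1}{58915 - 44 i \sqrt{11}}} = - \frac{30288}{13811} - 25306 \left(58915 - 44 i \sqrt{11}\right) = - \frac{30288}{13811} - \left(1490902990 - 1113464 i \sqrt{11}\right) = - \frac{20590861225178}{13811} + 1113464 i \sqrt{11}$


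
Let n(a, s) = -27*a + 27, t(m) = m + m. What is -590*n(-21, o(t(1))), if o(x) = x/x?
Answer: -350460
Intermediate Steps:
t(m) = 2*m
o(x) = 1
n(a, s) = 27 - 27*a
-590*n(-21, o(t(1))) = -590*(27 - 27*(-21)) = -590*(27 + 567) = -590*594 = -350460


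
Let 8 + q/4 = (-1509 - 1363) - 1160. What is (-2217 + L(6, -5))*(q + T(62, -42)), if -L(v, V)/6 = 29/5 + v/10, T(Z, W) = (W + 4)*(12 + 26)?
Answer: 198520308/5 ≈ 3.9704e+7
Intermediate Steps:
T(Z, W) = 152 + 38*W (T(Z, W) = (4 + W)*38 = 152 + 38*W)
L(v, V) = -174/5 - 3*v/5 (L(v, V) = -6*(29/5 + v/10) = -174/5 - 3*v/5)
q = -16160 (q = -32 + 4*((-1509 - 1363) - 1160) = -32 + 4*(-2872 - 1160) = -32 + 4*(-4032) = -32 - 16128 = -16160)
(-2217 + L(6, -5))*(q + T(62, -42)) = (-2217 + (-174/5 - ⅗*6))*(-16160 + (152 + 38*(-42))) = (-2217 + (-174/5 - 18/5))*(-16160 + (152 - 1596)) = (-2217 - 192/5)*(-16160 - 1444) = -11277/5*(-17604) = 198520308/5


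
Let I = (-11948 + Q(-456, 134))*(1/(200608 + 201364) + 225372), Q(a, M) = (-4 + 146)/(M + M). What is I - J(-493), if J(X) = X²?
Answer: -145049325485087337/53864248 ≈ -2.6929e+9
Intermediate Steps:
Q(a, M) = 71/M (Q(a, M) = 142/((2*M)) = 142*(1/(2*M)) = 71/M)
I = -145036233833475185/53864248 (I = (-11948 + 71/134)*(1/(200608 + 201364) + 225372) = (-11948 + 71*(1/134))*(1/401972 + 225372) = (-11948 + 71/134)*(1/401972 + 225372) = -1600961/134*90593233585/401972 = -145036233833475185/53864248 ≈ -2.6926e+9)
I - J(-493) = -145036233833475185/53864248 - 1*(-493)² = -145036233833475185/53864248 - 1*243049 = -145036233833475185/53864248 - 243049 = -145049325485087337/53864248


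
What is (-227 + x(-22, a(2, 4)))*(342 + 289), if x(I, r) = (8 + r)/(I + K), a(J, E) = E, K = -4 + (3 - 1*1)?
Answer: -287105/2 ≈ -1.4355e+5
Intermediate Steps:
K = -2 (K = -4 + (3 - 1) = -4 + 2 = -2)
x(I, r) = (8 + r)/(-2 + I) (x(I, r) = (8 + r)/(I - 2) = (8 + r)/(-2 + I))
(-227 + x(-22, a(2, 4)))*(342 + 289) = (-227 + (8 + 4)/(-2 - 22))*(342 + 289) = (-227 + 12/(-24))*631 = (-227 - 1/24*12)*631 = (-227 - ½)*631 = -455/2*631 = -287105/2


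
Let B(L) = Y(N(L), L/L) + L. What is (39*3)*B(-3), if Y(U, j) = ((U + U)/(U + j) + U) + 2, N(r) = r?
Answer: -117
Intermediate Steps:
Y(U, j) = 2 + U + 2*U/(U + j) (Y(U, j) = ((2*U)/(U + j) + U) + 2 = (2*U/(U + j) + U) + 2 = (U + 2*U/(U + j)) + 2 = 2 + U + 2*U/(U + j))
B(L) = L + (2 + L**2 + 5*L)/(1 + L) (B(L) = (L**2 + 2*(L/L) + 4*L + L*(L/L))/(L + L/L) + L = (L**2 + 2*1 + 4*L + L*1)/(L + 1) + L = (L**2 + 2 + 4*L + L)/(1 + L) + L = (2 + L**2 + 5*L)/(1 + L) + L = L + (2 + L**2 + 5*L)/(1 + L))
(39*3)*B(-3) = (39*3)*(2*(1 + (-3)**2 + 3*(-3))/(1 - 3)) = 117*(2*(1 + 9 - 9)/(-2)) = 117*(2*(-1/2)*1) = 117*(-1) = -117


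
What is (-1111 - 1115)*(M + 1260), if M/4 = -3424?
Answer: 27682536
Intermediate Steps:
M = -13696 (M = 4*(-3424) = -13696)
(-1111 - 1115)*(M + 1260) = (-1111 - 1115)*(-13696 + 1260) = -2226*(-12436) = 27682536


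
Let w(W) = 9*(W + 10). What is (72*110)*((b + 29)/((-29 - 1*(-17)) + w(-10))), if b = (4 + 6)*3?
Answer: -38940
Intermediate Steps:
w(W) = 90 + 9*W (w(W) = 9*(10 + W) = 90 + 9*W)
b = 30 (b = 10*3 = 30)
(72*110)*((b + 29)/((-29 - 1*(-17)) + w(-10))) = (72*110)*((30 + 29)/((-29 - 1*(-17)) + (90 + 9*(-10)))) = 7920*(59/((-29 + 17) + (90 - 90))) = 7920*(59/(-12 + 0)) = 7920*(59/(-12)) = 7920*(59*(-1/12)) = 7920*(-59/12) = -38940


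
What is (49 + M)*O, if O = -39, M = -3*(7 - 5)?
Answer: -1677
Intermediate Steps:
M = -6 (M = -3*2 = -6)
(49 + M)*O = (49 - 6)*(-39) = 43*(-39) = -1677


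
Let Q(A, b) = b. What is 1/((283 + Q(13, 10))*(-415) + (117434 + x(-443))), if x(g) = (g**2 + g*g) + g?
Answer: 1/387894 ≈ 2.5780e-6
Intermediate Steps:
x(g) = g + 2*g**2 (x(g) = (g**2 + g**2) + g = 2*g**2 + g = g + 2*g**2)
1/((283 + Q(13, 10))*(-415) + (117434 + x(-443))) = 1/((283 + 10)*(-415) + (117434 - 443*(1 + 2*(-443)))) = 1/(293*(-415) + (117434 - 443*(1 - 886))) = 1/(-121595 + (117434 - 443*(-885))) = 1/(-121595 + (117434 + 392055)) = 1/(-121595 + 509489) = 1/387894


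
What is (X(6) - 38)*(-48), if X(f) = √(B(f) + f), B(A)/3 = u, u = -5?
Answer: 1824 - 144*I ≈ 1824.0 - 144.0*I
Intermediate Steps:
B(A) = -15 (B(A) = 3*(-5) = -15)
X(f) = √(-15 + f)
(X(6) - 38)*(-48) = (√(-15 + 6) - 38)*(-48) = (√(-9) - 38)*(-48) = (3*I - 38)*(-48) = (-38 + 3*I)*(-48) = 1824 - 144*I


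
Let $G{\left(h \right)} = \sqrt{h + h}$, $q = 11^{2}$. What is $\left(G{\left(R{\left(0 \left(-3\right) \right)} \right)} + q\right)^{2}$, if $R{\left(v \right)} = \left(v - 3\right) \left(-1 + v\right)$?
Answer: $\left(121 + \sqrt{6}\right)^{2} \approx 15240.0$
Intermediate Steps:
$q = 121$
$R{\left(v \right)} = \left(-1 + v\right) \left(-3 + v\right)$ ($R{\left(v \right)} = \left(-3 + v\right) \left(-1 + v\right) = \left(-1 + v\right) \left(-3 + v\right)$)
$G{\left(h \right)} = \sqrt{2} \sqrt{h}$ ($G{\left(h \right)} = \sqrt{2 h} = \sqrt{2} \sqrt{h}$)
$\left(G{\left(R{\left(0 \left(-3\right) \right)} \right)} + q\right)^{2} = \left(\sqrt{2} \sqrt{3 + \left(0 \left(-3\right)\right)^{2} - 4 \cdot 0 \left(-3\right)} + 121\right)^{2} = \left(\sqrt{2} \sqrt{3 + 0^{2} - 0} + 121\right)^{2} = \left(\sqrt{2} \sqrt{3 + 0 + 0} + 121\right)^{2} = \left(\sqrt{2} \sqrt{3} + 121\right)^{2} = \left(\sqrt{6} + 121\right)^{2} = \left(121 + \sqrt{6}\right)^{2}$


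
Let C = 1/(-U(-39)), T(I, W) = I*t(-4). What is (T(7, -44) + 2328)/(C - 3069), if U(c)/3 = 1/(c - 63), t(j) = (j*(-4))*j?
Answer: -376/607 ≈ -0.61944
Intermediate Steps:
t(j) = -4*j² (t(j) = (-4*j)*j = -4*j²)
T(I, W) = -64*I (T(I, W) = I*(-4*(-4)²) = I*(-4*16) = I*(-64) = -64*I)
U(c) = 3/(-63 + c) (U(c) = 3/(c - 63) = 3/(-63 + c))
C = 34 (C = 1/(-3/(-63 - 39)) = 1/(-3/(-102)) = 1/(-3*(-1)/102) = 1/(-1*(-1/34)) = 1/(1/34) = 34)
(T(7, -44) + 2328)/(C - 3069) = (-64*7 + 2328)/(34 - 3069) = (-448 + 2328)/(-3035) = 1880*(-1/3035) = -376/607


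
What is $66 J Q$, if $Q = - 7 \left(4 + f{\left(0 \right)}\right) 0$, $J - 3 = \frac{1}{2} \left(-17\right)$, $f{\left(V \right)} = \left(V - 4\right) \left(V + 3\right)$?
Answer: $0$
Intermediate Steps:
$f{\left(V \right)} = \left(-4 + V\right) \left(3 + V\right)$
$J = - \frac{11}{2}$ ($J = 3 + \frac{1}{2} \left(-17\right) = 3 - \frac{17}{2} = - \frac{11}{2} \approx -5.5$)
$Q = 0$ ($Q = - 7 \left(4 - \left(12 - 0^{2}\right)\right) 0 = - 7 \left(4 + \left(-12 + 0 + 0\right)\right) 0 = - 7 \left(4 - 12\right) 0 = - 7 \left(\left(-8\right) 0\right) = \left(-7\right) 0 = 0$)
$66 J Q = 66 \left(- \frac{11}{2}\right) 0 = \left(-363\right) 0 = 0$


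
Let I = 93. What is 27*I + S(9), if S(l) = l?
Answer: 2520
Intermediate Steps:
27*I + S(9) = 27*93 + 9 = 2511 + 9 = 2520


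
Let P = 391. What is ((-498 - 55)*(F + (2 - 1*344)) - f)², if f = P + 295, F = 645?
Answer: 28306380025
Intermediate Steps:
f = 686 (f = 391 + 295 = 686)
((-498 - 55)*(F + (2 - 1*344)) - f)² = ((-498 - 55)*(645 + (2 - 1*344)) - 1*686)² = (-553*(645 + (2 - 344)) - 686)² = (-553*(645 - 342) - 686)² = (-553*303 - 686)² = (-167559 - 686)² = (-168245)² = 28306380025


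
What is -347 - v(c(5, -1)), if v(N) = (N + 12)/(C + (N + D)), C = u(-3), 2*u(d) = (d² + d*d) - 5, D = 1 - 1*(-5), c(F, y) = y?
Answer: -8003/23 ≈ -347.96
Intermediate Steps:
D = 6 (D = 1 + 5 = 6)
u(d) = -5/2 + d² (u(d) = ((d² + d*d) - 5)/2 = ((d² + d²) - 5)/2 = (2*d² - 5)/2 = (-5 + 2*d²)/2 = -5/2 + d²)
C = 13/2 (C = -5/2 + (-3)² = -5/2 + 9 = 13/2 ≈ 6.5000)
v(N) = (12 + N)/(25/2 + N) (v(N) = (N + 12)/(13/2 + (N + 6)) = (12 + N)/(13/2 + (6 + N)) = (12 + N)/(25/2 + N))
-347 - v(c(5, -1)) = -347 - 2*(12 - 1)/(25 + 2*(-1)) = -347 - 2*11/(25 - 2) = -347 - 2*11/23 = -347 - 1*22/23 = -347 - 22/23 = -8003/23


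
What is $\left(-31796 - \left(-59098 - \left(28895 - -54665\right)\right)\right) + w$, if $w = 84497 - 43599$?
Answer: $151760$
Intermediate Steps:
$w = 40898$ ($w = 84497 - 43599 = 40898$)
$\left(-31796 - \left(-59098 - \left(28895 - -54665\right)\right)\right) + w = \left(-31796 - \left(-59098 - \left(28895 - -54665\right)\right)\right) + 40898 = \left(-31796 - \left(-59098 - \left(28895 + 54665\right)\right)\right) + 40898 = \left(-31796 - \left(-59098 - 83560\right)\right) + 40898 = \left(-31796 - -142658\right) + 40898 = \left(-31796 + 142658\right) + 40898 = 110862 + 40898 = 151760$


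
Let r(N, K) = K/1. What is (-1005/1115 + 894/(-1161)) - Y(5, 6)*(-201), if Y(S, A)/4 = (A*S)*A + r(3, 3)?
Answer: 12697494491/86301 ≈ 1.4713e+5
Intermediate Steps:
r(N, K) = K (r(N, K) = K*1 = K)
Y(S, A) = 12 + 4*S*A**2 (Y(S, A) = 4*((A*S)*A + 3) = 4*(S*A**2 + 3) = 4*(3 + S*A**2) = 12 + 4*S*A**2)
(-1005/1115 + 894/(-1161)) - Y(5, 6)*(-201) = (-1005/1115 + 894/(-1161)) - (12 + 4*5*6**2)*(-201) = (-1005*1/1115 + 894*(-1/1161)) - (12 + 4*5*36)*(-201) = (-201/223 - 298/387) - (12 + 720)*(-201) = -144241/86301 - 732*(-201) = -144241/86301 - 1*(-147132) = -144241/86301 + 147132 = 12697494491/86301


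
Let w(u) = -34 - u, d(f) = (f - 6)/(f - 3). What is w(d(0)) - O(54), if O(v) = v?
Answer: -90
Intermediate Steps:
d(f) = (-6 + f)/(-3 + f)
w(d(0)) - O(54) = (-34 - (-6 + 0)/(-3 + 0)) - 1*54 = (-34 - (-6)/(-3)) - 54 = (-34 - (-1)*(-6)/3) - 54 = (-34 - 1*2) - 54 = (-34 - 2) - 54 = -36 - 54 = -90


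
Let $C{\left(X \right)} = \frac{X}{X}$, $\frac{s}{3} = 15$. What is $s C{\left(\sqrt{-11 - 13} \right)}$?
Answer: $45$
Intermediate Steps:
$s = 45$ ($s = 3 \cdot 15 = 45$)
$C{\left(X \right)} = 1$
$s C{\left(\sqrt{-11 - 13} \right)} = 45 \cdot 1 = 45$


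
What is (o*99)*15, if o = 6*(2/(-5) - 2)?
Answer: -21384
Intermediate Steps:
o = -72/5 (o = 6*(2*(-1/5) - 2) = 6*(-2/5 - 2) = 6*(-12/5) = -72/5 ≈ -14.400)
(o*99)*15 = -72/5*99*15 = -7128/5*15 = -21384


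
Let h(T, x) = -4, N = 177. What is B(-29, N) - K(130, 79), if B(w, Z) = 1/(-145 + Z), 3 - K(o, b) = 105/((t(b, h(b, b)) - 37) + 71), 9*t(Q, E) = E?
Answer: 775/4832 ≈ 0.16039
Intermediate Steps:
t(Q, E) = E/9
K(o, b) = -39/302 (K(o, b) = 3 - 105/(((⅑)*(-4) - 37) + 71) = 3 - 105/((-4/9 - 37) + 71) = 3 - 105/(-337/9 + 71) = 3 - 105/302/9 = 3 - 105*9/302 = 3 - 1*945/302 = 3 - 945/302 = -39/302)
B(-29, N) - K(130, 79) = 1/(-145 + 177) - 1*(-39/302) = 1/32 + 39/302 = 775/4832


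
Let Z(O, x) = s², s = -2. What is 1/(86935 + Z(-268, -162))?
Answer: 1/86939 ≈ 1.1502e-5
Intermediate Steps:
Z(O, x) = 4 (Z(O, x) = (-2)² = 4)
1/(86935 + Z(-268, -162)) = 1/(86935 + 4) = 1/86939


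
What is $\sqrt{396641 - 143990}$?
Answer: $\sqrt{252651} \approx 502.64$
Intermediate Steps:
$\sqrt{396641 - 143990} = \sqrt{252651}$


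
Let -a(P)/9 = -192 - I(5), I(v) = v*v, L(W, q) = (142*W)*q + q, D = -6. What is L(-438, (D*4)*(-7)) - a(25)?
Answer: -10450713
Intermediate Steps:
L(W, q) = q + 142*W*q (L(W, q) = 142*W*q + q = q + 142*W*q)
I(v) = v**2
a(P) = 1953 (a(P) = -9*(-192 - 1*5**2) = -9*(-192 - 1*25) = -9*(-192 - 25) = -9*(-217) = 1953)
L(-438, (D*4)*(-7)) - a(25) = (-6*4*(-7))*(1 + 142*(-438)) - 1*1953 = (-24*(-7))*(1 - 62196) - 1953 = 168*(-62195) - 1953 = -10448760 - 1953 = -10450713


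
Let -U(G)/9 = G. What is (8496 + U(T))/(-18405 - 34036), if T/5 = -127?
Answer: -14211/52441 ≈ -0.27099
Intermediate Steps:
T = -635 (T = 5*(-127) = -635)
U(G) = -9*G
(8496 + U(T))/(-18405 - 34036) = (8496 - 9*(-635))/(-18405 - 34036) = (8496 + 5715)/(-52441) = 14211*(-1/52441) = -14211/52441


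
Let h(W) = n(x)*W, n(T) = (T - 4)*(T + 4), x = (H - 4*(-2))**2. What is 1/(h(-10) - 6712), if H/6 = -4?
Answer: -1/661912 ≈ -1.5108e-6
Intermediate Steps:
H = -24 (H = 6*(-4) = -24)
x = 256 (x = (-24 - 4*(-2))**2 = (-24 + 8)**2 = (-16)**2 = 256)
n(T) = (-4 + T)*(4 + T)
h(W) = 65520*W (h(W) = (-16 + 256**2)*W = (-16 + 65536)*W = 65520*W)
1/(h(-10) - 6712) = 1/(65520*(-10) - 6712) = 1/(-655200 - 6712) = 1/(-661912) = -1/661912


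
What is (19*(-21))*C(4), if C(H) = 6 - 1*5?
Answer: -399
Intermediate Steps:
C(H) = 1 (C(H) = 6 - 5 = 1)
(19*(-21))*C(4) = (19*(-21))*1 = -399*1 = -399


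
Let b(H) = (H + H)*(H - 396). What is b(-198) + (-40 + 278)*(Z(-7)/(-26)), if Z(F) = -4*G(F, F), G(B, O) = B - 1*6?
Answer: 234748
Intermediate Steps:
G(B, O) = -6 + B (G(B, O) = B - 6 = -6 + B)
Z(F) = 24 - 4*F (Z(F) = -4*(-6 + F) = 24 - 4*F)
b(H) = 2*H*(-396 + H) (b(H) = (2*H)*(-396 + H) = 2*H*(-396 + H))
b(-198) + (-40 + 278)*(Z(-7)/(-26)) = 2*(-198)*(-396 - 198) + (-40 + 278)*((24 - 4*(-7))/(-26)) = 2*(-198)*(-594) + 238*((24 + 28)*(-1/26)) = 235224 + 238*(52*(-1/26)) = 235224 + 238*(-2) = 235224 - 476 = 234748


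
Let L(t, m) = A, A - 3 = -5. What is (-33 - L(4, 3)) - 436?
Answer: -467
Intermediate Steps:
A = -2 (A = 3 - 5 = -2)
L(t, m) = -2
(-33 - L(4, 3)) - 436 = (-33 - 1*(-2)) - 436 = (-33 + 2) - 436 = -31 - 436 = -467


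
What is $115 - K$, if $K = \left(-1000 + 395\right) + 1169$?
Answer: $-449$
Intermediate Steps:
$K = 564$ ($K = -605 + 1169 = 564$)
$115 - K = 115 - 564 = -449$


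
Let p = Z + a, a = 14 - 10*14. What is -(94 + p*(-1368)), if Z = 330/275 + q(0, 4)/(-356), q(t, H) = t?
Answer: -854102/5 ≈ -1.7082e+5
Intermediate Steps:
a = -126 (a = 14 - 140 = -126)
Z = 6/5 (Z = 330/275 + 0/(-356) = 330*(1/275) + 0*(-1/356) = 6/5 + 0 = 6/5 ≈ 1.2000)
p = -624/5 (p = 6/5 - 126 = -624/5 ≈ -124.80)
-(94 + p*(-1368)) = -(94 - 624/5*(-1368)) = -(94 + 853632/5) = -1*854102/5 = -854102/5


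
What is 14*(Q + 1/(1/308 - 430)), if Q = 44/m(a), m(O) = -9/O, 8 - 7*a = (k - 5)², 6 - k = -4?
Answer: 198089936/1191951 ≈ 166.19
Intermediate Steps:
k = 10 (k = 6 - 1*(-4) = 6 + 4 = 10)
a = -17/7 (a = 8/7 - (10 - 5)²/7 = 8/7 - ⅐*5² = 8/7 - ⅐*25 = 8/7 - 25/7 = -17/7 ≈ -2.4286)
Q = 748/63 (Q = 44/((-9/(-17/7))) = 44/((-9*(-7/17))) = 44/(63/17) = 44*(17/63) = 748/63 ≈ 11.873)
14*(Q + 1/(1/308 - 430)) = 14*(748/63 + 1/(1/308 - 430)) = 14*(748/63 + 1/(-132439/308)) = 14*(748/63 - 308/132439) = 14*(99044968/8343657) = 198089936/1191951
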